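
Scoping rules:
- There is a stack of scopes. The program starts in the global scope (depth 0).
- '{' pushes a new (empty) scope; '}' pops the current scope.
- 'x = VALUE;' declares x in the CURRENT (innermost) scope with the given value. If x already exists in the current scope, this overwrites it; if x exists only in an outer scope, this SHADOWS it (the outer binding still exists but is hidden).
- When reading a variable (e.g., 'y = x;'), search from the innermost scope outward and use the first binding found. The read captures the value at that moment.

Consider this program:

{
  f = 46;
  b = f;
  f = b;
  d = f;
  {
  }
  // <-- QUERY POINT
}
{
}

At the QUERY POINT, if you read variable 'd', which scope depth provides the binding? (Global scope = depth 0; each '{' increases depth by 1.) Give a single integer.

Step 1: enter scope (depth=1)
Step 2: declare f=46 at depth 1
Step 3: declare b=(read f)=46 at depth 1
Step 4: declare f=(read b)=46 at depth 1
Step 5: declare d=(read f)=46 at depth 1
Step 6: enter scope (depth=2)
Step 7: exit scope (depth=1)
Visible at query point: b=46 d=46 f=46

Answer: 1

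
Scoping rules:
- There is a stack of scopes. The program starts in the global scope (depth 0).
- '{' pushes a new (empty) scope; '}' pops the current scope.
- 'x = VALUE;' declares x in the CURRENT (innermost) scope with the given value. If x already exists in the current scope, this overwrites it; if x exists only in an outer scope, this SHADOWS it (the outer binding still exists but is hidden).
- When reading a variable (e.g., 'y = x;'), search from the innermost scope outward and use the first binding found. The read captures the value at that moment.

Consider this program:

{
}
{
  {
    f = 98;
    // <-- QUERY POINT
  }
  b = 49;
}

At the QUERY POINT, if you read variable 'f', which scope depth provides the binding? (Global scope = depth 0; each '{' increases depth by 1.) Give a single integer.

Step 1: enter scope (depth=1)
Step 2: exit scope (depth=0)
Step 3: enter scope (depth=1)
Step 4: enter scope (depth=2)
Step 5: declare f=98 at depth 2
Visible at query point: f=98

Answer: 2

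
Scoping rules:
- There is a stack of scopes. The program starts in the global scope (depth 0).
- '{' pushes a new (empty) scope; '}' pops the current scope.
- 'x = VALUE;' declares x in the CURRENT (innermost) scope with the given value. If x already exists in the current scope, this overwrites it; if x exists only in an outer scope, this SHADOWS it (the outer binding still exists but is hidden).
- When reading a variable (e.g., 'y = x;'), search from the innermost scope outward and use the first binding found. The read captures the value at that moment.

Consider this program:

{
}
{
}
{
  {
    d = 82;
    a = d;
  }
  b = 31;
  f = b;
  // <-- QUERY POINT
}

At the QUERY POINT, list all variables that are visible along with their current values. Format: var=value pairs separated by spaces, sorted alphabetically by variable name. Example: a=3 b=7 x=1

Step 1: enter scope (depth=1)
Step 2: exit scope (depth=0)
Step 3: enter scope (depth=1)
Step 4: exit scope (depth=0)
Step 5: enter scope (depth=1)
Step 6: enter scope (depth=2)
Step 7: declare d=82 at depth 2
Step 8: declare a=(read d)=82 at depth 2
Step 9: exit scope (depth=1)
Step 10: declare b=31 at depth 1
Step 11: declare f=(read b)=31 at depth 1
Visible at query point: b=31 f=31

Answer: b=31 f=31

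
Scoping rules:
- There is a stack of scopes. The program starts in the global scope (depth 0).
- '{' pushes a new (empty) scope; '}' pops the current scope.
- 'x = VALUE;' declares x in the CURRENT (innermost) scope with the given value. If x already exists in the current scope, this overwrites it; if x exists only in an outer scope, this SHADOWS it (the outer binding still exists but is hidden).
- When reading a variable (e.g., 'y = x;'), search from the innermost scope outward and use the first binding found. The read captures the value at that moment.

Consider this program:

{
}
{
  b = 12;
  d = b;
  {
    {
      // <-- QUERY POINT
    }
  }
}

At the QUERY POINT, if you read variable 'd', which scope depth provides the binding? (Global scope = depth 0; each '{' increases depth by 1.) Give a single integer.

Answer: 1

Derivation:
Step 1: enter scope (depth=1)
Step 2: exit scope (depth=0)
Step 3: enter scope (depth=1)
Step 4: declare b=12 at depth 1
Step 5: declare d=(read b)=12 at depth 1
Step 6: enter scope (depth=2)
Step 7: enter scope (depth=3)
Visible at query point: b=12 d=12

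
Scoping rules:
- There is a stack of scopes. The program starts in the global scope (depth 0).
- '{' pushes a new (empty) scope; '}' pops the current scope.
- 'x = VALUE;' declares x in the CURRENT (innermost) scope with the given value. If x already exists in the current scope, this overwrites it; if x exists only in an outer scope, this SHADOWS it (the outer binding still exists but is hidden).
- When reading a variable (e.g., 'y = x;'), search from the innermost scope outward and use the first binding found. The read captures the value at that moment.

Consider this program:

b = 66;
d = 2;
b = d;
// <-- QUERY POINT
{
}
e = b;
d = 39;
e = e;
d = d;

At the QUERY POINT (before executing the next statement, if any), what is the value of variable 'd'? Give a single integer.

Step 1: declare b=66 at depth 0
Step 2: declare d=2 at depth 0
Step 3: declare b=(read d)=2 at depth 0
Visible at query point: b=2 d=2

Answer: 2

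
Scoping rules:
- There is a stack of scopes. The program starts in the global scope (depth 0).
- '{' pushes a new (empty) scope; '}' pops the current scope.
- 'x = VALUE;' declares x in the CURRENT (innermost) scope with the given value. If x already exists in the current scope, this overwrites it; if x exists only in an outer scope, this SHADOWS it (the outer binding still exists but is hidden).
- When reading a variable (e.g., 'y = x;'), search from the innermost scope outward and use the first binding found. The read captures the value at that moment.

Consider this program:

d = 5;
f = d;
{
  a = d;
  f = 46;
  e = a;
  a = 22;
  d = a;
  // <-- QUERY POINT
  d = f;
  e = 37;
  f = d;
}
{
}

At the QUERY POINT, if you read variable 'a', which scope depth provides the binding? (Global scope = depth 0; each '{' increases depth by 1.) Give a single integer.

Answer: 1

Derivation:
Step 1: declare d=5 at depth 0
Step 2: declare f=(read d)=5 at depth 0
Step 3: enter scope (depth=1)
Step 4: declare a=(read d)=5 at depth 1
Step 5: declare f=46 at depth 1
Step 6: declare e=(read a)=5 at depth 1
Step 7: declare a=22 at depth 1
Step 8: declare d=(read a)=22 at depth 1
Visible at query point: a=22 d=22 e=5 f=46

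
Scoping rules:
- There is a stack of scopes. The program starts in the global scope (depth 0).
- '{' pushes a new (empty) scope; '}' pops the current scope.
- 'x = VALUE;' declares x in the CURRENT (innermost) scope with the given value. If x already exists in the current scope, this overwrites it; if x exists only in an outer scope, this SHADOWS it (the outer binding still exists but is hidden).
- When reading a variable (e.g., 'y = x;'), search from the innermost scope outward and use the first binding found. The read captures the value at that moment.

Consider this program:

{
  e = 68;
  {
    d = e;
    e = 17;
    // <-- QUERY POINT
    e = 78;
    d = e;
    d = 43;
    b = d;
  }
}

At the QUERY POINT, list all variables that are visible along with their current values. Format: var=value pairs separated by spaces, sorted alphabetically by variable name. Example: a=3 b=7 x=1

Step 1: enter scope (depth=1)
Step 2: declare e=68 at depth 1
Step 3: enter scope (depth=2)
Step 4: declare d=(read e)=68 at depth 2
Step 5: declare e=17 at depth 2
Visible at query point: d=68 e=17

Answer: d=68 e=17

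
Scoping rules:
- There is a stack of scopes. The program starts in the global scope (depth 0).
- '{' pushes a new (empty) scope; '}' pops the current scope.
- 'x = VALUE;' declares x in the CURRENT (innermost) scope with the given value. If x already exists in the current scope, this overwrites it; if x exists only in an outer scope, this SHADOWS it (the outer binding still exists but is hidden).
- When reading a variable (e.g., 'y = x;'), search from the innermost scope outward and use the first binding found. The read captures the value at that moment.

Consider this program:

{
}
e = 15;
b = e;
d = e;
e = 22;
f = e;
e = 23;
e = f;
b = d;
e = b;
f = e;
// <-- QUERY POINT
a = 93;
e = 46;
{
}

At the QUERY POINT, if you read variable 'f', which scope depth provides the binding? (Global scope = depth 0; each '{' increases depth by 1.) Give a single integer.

Answer: 0

Derivation:
Step 1: enter scope (depth=1)
Step 2: exit scope (depth=0)
Step 3: declare e=15 at depth 0
Step 4: declare b=(read e)=15 at depth 0
Step 5: declare d=(read e)=15 at depth 0
Step 6: declare e=22 at depth 0
Step 7: declare f=(read e)=22 at depth 0
Step 8: declare e=23 at depth 0
Step 9: declare e=(read f)=22 at depth 0
Step 10: declare b=(read d)=15 at depth 0
Step 11: declare e=(read b)=15 at depth 0
Step 12: declare f=(read e)=15 at depth 0
Visible at query point: b=15 d=15 e=15 f=15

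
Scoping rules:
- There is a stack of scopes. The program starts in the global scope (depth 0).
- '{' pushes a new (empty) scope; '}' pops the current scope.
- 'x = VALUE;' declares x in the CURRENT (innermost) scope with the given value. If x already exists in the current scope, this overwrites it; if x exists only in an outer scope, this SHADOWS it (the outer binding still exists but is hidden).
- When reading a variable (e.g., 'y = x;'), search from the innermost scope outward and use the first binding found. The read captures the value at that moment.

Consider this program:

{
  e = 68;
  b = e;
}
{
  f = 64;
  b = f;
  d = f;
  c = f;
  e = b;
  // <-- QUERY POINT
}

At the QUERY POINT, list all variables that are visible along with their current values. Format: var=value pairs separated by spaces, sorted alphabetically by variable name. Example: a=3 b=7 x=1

Step 1: enter scope (depth=1)
Step 2: declare e=68 at depth 1
Step 3: declare b=(read e)=68 at depth 1
Step 4: exit scope (depth=0)
Step 5: enter scope (depth=1)
Step 6: declare f=64 at depth 1
Step 7: declare b=(read f)=64 at depth 1
Step 8: declare d=(read f)=64 at depth 1
Step 9: declare c=(read f)=64 at depth 1
Step 10: declare e=(read b)=64 at depth 1
Visible at query point: b=64 c=64 d=64 e=64 f=64

Answer: b=64 c=64 d=64 e=64 f=64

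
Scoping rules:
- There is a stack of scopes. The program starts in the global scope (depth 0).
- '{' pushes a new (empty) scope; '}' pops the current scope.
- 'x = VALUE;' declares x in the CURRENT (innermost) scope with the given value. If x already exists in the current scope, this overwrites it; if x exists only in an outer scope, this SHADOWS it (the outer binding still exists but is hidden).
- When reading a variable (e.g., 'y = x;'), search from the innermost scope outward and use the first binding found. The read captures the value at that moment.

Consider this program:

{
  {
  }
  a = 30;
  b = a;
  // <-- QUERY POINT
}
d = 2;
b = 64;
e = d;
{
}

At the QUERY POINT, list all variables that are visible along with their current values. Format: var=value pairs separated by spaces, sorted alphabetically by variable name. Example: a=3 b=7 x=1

Step 1: enter scope (depth=1)
Step 2: enter scope (depth=2)
Step 3: exit scope (depth=1)
Step 4: declare a=30 at depth 1
Step 5: declare b=(read a)=30 at depth 1
Visible at query point: a=30 b=30

Answer: a=30 b=30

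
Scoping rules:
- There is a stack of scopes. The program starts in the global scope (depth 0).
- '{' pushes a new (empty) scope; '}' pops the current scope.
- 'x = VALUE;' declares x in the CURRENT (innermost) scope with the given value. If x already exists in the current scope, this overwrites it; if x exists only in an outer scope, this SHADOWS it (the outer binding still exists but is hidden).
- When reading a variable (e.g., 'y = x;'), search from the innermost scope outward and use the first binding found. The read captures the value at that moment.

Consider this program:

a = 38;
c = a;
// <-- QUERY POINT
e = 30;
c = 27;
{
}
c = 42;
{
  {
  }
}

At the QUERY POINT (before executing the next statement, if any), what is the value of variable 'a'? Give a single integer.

Step 1: declare a=38 at depth 0
Step 2: declare c=(read a)=38 at depth 0
Visible at query point: a=38 c=38

Answer: 38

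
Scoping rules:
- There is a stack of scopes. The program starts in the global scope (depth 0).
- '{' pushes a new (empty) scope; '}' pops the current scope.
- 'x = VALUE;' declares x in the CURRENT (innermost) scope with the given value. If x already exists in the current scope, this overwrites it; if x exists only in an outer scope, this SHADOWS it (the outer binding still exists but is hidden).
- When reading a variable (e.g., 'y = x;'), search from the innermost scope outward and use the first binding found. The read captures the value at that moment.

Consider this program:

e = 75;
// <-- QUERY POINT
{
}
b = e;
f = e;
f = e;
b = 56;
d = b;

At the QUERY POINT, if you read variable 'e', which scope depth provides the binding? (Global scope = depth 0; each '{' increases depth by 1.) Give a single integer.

Step 1: declare e=75 at depth 0
Visible at query point: e=75

Answer: 0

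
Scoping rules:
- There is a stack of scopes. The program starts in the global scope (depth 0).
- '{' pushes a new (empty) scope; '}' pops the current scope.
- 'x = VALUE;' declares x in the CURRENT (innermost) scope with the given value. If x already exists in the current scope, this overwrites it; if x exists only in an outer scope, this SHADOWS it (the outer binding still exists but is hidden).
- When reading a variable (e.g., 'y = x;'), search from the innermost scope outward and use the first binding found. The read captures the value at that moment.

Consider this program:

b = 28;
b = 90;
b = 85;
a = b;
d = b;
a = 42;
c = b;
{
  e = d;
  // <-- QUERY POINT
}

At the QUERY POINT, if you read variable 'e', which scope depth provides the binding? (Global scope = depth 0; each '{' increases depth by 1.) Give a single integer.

Answer: 1

Derivation:
Step 1: declare b=28 at depth 0
Step 2: declare b=90 at depth 0
Step 3: declare b=85 at depth 0
Step 4: declare a=(read b)=85 at depth 0
Step 5: declare d=(read b)=85 at depth 0
Step 6: declare a=42 at depth 0
Step 7: declare c=(read b)=85 at depth 0
Step 8: enter scope (depth=1)
Step 9: declare e=(read d)=85 at depth 1
Visible at query point: a=42 b=85 c=85 d=85 e=85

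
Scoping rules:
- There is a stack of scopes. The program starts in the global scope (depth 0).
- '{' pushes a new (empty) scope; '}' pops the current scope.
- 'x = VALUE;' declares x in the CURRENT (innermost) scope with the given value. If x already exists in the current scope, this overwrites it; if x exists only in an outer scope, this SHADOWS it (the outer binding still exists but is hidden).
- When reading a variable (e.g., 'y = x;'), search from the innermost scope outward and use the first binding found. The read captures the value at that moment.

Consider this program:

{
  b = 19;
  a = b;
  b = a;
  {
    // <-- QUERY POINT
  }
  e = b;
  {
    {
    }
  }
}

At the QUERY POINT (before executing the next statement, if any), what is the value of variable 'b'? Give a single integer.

Answer: 19

Derivation:
Step 1: enter scope (depth=1)
Step 2: declare b=19 at depth 1
Step 3: declare a=(read b)=19 at depth 1
Step 4: declare b=(read a)=19 at depth 1
Step 5: enter scope (depth=2)
Visible at query point: a=19 b=19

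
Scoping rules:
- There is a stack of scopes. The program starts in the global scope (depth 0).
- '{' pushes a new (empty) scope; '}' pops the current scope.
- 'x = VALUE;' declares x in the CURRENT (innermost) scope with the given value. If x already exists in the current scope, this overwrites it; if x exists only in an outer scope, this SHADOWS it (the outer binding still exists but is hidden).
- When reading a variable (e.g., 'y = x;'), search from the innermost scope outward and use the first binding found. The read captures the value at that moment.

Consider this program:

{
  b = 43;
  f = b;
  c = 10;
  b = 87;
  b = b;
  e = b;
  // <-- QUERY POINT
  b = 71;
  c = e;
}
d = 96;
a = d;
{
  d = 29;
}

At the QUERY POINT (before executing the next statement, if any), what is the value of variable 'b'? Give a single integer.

Answer: 87

Derivation:
Step 1: enter scope (depth=1)
Step 2: declare b=43 at depth 1
Step 3: declare f=(read b)=43 at depth 1
Step 4: declare c=10 at depth 1
Step 5: declare b=87 at depth 1
Step 6: declare b=(read b)=87 at depth 1
Step 7: declare e=(read b)=87 at depth 1
Visible at query point: b=87 c=10 e=87 f=43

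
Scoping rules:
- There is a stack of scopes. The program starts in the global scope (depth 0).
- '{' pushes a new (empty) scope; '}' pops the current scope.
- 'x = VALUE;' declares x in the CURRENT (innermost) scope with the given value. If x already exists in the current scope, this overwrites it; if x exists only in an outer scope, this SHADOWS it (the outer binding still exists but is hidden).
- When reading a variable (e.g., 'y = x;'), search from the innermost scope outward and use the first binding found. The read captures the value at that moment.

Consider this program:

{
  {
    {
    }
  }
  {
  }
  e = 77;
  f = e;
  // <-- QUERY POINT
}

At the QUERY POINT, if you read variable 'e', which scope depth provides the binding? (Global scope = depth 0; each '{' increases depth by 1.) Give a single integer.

Answer: 1

Derivation:
Step 1: enter scope (depth=1)
Step 2: enter scope (depth=2)
Step 3: enter scope (depth=3)
Step 4: exit scope (depth=2)
Step 5: exit scope (depth=1)
Step 6: enter scope (depth=2)
Step 7: exit scope (depth=1)
Step 8: declare e=77 at depth 1
Step 9: declare f=(read e)=77 at depth 1
Visible at query point: e=77 f=77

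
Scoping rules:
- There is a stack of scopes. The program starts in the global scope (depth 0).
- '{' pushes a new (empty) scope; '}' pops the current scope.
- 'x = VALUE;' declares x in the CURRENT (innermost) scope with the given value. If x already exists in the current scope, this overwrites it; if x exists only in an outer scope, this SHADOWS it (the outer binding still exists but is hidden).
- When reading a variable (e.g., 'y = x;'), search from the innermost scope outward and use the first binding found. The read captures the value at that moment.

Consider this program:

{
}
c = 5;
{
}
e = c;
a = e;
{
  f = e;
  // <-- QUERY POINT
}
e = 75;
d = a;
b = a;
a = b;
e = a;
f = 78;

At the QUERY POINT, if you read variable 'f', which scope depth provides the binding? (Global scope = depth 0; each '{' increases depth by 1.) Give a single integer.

Answer: 1

Derivation:
Step 1: enter scope (depth=1)
Step 2: exit scope (depth=0)
Step 3: declare c=5 at depth 0
Step 4: enter scope (depth=1)
Step 5: exit scope (depth=0)
Step 6: declare e=(read c)=5 at depth 0
Step 7: declare a=(read e)=5 at depth 0
Step 8: enter scope (depth=1)
Step 9: declare f=(read e)=5 at depth 1
Visible at query point: a=5 c=5 e=5 f=5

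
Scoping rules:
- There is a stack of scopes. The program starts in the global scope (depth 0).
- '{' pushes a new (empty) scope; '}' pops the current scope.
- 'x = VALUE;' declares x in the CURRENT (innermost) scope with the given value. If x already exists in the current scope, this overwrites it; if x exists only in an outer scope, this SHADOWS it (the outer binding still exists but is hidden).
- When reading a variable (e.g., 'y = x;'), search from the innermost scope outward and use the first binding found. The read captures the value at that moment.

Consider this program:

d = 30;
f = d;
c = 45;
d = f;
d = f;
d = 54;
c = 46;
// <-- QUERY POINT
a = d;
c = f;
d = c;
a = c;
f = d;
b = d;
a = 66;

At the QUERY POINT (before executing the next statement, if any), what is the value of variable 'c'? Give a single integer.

Step 1: declare d=30 at depth 0
Step 2: declare f=(read d)=30 at depth 0
Step 3: declare c=45 at depth 0
Step 4: declare d=(read f)=30 at depth 0
Step 5: declare d=(read f)=30 at depth 0
Step 6: declare d=54 at depth 0
Step 7: declare c=46 at depth 0
Visible at query point: c=46 d=54 f=30

Answer: 46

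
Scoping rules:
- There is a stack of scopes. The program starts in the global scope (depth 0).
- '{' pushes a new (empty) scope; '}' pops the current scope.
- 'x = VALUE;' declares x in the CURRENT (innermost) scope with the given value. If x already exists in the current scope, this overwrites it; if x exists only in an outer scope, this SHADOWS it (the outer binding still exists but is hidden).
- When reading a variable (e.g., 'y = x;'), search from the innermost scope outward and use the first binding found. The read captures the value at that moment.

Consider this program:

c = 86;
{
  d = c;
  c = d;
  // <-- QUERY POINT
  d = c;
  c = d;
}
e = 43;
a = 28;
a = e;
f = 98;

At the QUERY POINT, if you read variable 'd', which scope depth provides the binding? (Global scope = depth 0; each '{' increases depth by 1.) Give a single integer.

Answer: 1

Derivation:
Step 1: declare c=86 at depth 0
Step 2: enter scope (depth=1)
Step 3: declare d=(read c)=86 at depth 1
Step 4: declare c=(read d)=86 at depth 1
Visible at query point: c=86 d=86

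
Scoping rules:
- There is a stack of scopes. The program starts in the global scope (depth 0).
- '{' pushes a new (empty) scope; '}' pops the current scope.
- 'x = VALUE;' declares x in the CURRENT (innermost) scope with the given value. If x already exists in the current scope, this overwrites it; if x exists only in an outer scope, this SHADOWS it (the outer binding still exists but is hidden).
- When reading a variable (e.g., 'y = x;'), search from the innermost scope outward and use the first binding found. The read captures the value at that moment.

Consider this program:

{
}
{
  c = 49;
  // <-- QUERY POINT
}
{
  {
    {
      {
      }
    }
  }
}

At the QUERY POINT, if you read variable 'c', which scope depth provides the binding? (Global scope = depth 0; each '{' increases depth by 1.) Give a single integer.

Answer: 1

Derivation:
Step 1: enter scope (depth=1)
Step 2: exit scope (depth=0)
Step 3: enter scope (depth=1)
Step 4: declare c=49 at depth 1
Visible at query point: c=49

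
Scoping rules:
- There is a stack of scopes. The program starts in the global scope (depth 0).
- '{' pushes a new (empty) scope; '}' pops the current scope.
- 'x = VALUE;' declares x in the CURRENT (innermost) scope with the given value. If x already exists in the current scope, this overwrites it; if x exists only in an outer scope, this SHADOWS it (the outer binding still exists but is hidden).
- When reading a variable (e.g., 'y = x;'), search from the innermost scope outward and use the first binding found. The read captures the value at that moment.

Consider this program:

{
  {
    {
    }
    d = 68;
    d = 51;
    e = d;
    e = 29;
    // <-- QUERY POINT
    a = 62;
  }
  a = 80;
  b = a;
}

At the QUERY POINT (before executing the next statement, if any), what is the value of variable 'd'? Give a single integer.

Answer: 51

Derivation:
Step 1: enter scope (depth=1)
Step 2: enter scope (depth=2)
Step 3: enter scope (depth=3)
Step 4: exit scope (depth=2)
Step 5: declare d=68 at depth 2
Step 6: declare d=51 at depth 2
Step 7: declare e=(read d)=51 at depth 2
Step 8: declare e=29 at depth 2
Visible at query point: d=51 e=29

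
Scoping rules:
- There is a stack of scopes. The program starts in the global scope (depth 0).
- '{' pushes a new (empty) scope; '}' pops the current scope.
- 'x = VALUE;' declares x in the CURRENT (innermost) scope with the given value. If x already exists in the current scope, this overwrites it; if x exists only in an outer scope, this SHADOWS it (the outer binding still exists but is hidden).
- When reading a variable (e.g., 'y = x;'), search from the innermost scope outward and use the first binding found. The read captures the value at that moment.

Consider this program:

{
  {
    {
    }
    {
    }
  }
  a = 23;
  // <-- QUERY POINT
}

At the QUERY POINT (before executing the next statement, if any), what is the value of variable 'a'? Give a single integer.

Step 1: enter scope (depth=1)
Step 2: enter scope (depth=2)
Step 3: enter scope (depth=3)
Step 4: exit scope (depth=2)
Step 5: enter scope (depth=3)
Step 6: exit scope (depth=2)
Step 7: exit scope (depth=1)
Step 8: declare a=23 at depth 1
Visible at query point: a=23

Answer: 23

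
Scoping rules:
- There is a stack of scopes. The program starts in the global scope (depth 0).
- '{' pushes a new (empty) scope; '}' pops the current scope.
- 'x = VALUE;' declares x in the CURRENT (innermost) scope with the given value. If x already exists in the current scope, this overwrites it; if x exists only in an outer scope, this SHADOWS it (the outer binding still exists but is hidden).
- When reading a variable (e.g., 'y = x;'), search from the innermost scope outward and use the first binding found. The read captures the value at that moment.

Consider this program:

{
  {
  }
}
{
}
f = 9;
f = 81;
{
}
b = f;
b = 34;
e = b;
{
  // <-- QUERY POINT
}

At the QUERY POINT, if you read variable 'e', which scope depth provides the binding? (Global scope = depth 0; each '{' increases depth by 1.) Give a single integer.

Step 1: enter scope (depth=1)
Step 2: enter scope (depth=2)
Step 3: exit scope (depth=1)
Step 4: exit scope (depth=0)
Step 5: enter scope (depth=1)
Step 6: exit scope (depth=0)
Step 7: declare f=9 at depth 0
Step 8: declare f=81 at depth 0
Step 9: enter scope (depth=1)
Step 10: exit scope (depth=0)
Step 11: declare b=(read f)=81 at depth 0
Step 12: declare b=34 at depth 0
Step 13: declare e=(read b)=34 at depth 0
Step 14: enter scope (depth=1)
Visible at query point: b=34 e=34 f=81

Answer: 0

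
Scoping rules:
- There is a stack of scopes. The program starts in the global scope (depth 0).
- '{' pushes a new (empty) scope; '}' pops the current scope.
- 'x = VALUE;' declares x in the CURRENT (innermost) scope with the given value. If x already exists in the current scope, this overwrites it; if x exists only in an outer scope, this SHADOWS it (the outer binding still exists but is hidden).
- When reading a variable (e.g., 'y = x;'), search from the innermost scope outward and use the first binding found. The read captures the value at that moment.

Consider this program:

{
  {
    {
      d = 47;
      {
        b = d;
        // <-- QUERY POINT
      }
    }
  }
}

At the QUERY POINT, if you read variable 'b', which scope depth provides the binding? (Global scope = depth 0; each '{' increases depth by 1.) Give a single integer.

Step 1: enter scope (depth=1)
Step 2: enter scope (depth=2)
Step 3: enter scope (depth=3)
Step 4: declare d=47 at depth 3
Step 5: enter scope (depth=4)
Step 6: declare b=(read d)=47 at depth 4
Visible at query point: b=47 d=47

Answer: 4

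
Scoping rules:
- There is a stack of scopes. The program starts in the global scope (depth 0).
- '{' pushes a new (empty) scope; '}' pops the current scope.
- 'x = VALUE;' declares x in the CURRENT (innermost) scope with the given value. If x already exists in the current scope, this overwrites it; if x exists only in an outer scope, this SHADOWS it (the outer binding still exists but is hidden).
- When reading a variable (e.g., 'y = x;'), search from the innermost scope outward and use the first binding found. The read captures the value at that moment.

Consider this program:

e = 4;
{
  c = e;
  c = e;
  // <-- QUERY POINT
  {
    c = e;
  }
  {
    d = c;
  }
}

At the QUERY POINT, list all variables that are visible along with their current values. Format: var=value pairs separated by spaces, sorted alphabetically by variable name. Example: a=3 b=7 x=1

Step 1: declare e=4 at depth 0
Step 2: enter scope (depth=1)
Step 3: declare c=(read e)=4 at depth 1
Step 4: declare c=(read e)=4 at depth 1
Visible at query point: c=4 e=4

Answer: c=4 e=4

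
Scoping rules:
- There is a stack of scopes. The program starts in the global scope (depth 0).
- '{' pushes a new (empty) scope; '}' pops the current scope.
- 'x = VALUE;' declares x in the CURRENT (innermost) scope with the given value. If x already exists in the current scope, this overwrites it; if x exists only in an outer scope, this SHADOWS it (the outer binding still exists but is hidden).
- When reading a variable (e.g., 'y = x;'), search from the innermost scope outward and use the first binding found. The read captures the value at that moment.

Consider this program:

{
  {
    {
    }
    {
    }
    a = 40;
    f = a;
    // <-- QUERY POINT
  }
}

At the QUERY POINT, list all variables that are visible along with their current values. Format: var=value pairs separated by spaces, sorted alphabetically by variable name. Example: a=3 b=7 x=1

Answer: a=40 f=40

Derivation:
Step 1: enter scope (depth=1)
Step 2: enter scope (depth=2)
Step 3: enter scope (depth=3)
Step 4: exit scope (depth=2)
Step 5: enter scope (depth=3)
Step 6: exit scope (depth=2)
Step 7: declare a=40 at depth 2
Step 8: declare f=(read a)=40 at depth 2
Visible at query point: a=40 f=40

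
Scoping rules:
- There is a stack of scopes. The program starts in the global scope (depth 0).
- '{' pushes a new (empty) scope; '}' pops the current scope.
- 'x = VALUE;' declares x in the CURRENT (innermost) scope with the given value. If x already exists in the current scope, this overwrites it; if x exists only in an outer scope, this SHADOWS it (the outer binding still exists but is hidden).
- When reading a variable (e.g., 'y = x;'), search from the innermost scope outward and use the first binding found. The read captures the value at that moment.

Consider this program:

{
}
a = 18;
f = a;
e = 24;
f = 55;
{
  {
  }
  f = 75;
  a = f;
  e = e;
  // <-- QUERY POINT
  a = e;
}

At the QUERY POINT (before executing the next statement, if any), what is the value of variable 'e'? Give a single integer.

Step 1: enter scope (depth=1)
Step 2: exit scope (depth=0)
Step 3: declare a=18 at depth 0
Step 4: declare f=(read a)=18 at depth 0
Step 5: declare e=24 at depth 0
Step 6: declare f=55 at depth 0
Step 7: enter scope (depth=1)
Step 8: enter scope (depth=2)
Step 9: exit scope (depth=1)
Step 10: declare f=75 at depth 1
Step 11: declare a=(read f)=75 at depth 1
Step 12: declare e=(read e)=24 at depth 1
Visible at query point: a=75 e=24 f=75

Answer: 24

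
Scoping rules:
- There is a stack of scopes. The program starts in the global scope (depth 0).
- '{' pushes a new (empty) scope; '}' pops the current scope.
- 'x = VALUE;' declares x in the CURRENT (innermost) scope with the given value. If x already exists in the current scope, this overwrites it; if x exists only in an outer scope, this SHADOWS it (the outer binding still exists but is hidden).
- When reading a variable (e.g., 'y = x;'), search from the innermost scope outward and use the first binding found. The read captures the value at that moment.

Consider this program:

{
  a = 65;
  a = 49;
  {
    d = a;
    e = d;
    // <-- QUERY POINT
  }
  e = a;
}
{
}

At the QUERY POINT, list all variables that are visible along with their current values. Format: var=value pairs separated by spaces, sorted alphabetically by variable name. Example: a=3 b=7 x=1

Answer: a=49 d=49 e=49

Derivation:
Step 1: enter scope (depth=1)
Step 2: declare a=65 at depth 1
Step 3: declare a=49 at depth 1
Step 4: enter scope (depth=2)
Step 5: declare d=(read a)=49 at depth 2
Step 6: declare e=(read d)=49 at depth 2
Visible at query point: a=49 d=49 e=49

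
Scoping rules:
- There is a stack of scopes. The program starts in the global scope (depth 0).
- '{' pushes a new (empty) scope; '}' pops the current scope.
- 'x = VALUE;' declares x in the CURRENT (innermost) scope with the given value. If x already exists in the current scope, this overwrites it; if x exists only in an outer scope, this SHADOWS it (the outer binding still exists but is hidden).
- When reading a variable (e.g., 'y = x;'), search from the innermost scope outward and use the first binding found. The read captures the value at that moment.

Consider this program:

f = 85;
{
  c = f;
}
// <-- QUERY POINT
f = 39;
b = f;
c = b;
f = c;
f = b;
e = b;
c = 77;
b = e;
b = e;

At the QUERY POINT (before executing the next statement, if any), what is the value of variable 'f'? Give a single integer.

Answer: 85

Derivation:
Step 1: declare f=85 at depth 0
Step 2: enter scope (depth=1)
Step 3: declare c=(read f)=85 at depth 1
Step 4: exit scope (depth=0)
Visible at query point: f=85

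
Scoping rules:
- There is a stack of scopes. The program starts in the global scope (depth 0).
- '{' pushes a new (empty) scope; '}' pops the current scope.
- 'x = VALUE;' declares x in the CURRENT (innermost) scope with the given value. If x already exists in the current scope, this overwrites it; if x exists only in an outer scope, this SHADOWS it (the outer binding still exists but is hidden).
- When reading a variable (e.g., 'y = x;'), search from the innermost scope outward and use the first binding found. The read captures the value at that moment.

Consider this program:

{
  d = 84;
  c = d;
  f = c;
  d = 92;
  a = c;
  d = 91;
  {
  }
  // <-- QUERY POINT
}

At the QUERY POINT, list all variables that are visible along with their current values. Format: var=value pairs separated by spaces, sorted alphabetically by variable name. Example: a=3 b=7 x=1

Answer: a=84 c=84 d=91 f=84

Derivation:
Step 1: enter scope (depth=1)
Step 2: declare d=84 at depth 1
Step 3: declare c=(read d)=84 at depth 1
Step 4: declare f=(read c)=84 at depth 1
Step 5: declare d=92 at depth 1
Step 6: declare a=(read c)=84 at depth 1
Step 7: declare d=91 at depth 1
Step 8: enter scope (depth=2)
Step 9: exit scope (depth=1)
Visible at query point: a=84 c=84 d=91 f=84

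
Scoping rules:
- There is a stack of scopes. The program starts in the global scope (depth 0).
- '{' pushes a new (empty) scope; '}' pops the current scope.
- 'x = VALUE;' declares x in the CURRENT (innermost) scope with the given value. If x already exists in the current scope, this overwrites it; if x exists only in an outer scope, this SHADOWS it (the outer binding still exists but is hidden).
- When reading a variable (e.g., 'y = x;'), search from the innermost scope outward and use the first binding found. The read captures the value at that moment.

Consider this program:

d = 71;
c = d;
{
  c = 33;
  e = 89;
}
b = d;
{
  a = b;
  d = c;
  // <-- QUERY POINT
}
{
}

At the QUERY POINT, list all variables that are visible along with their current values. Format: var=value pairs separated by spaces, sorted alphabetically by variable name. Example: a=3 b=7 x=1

Step 1: declare d=71 at depth 0
Step 2: declare c=(read d)=71 at depth 0
Step 3: enter scope (depth=1)
Step 4: declare c=33 at depth 1
Step 5: declare e=89 at depth 1
Step 6: exit scope (depth=0)
Step 7: declare b=(read d)=71 at depth 0
Step 8: enter scope (depth=1)
Step 9: declare a=(read b)=71 at depth 1
Step 10: declare d=(read c)=71 at depth 1
Visible at query point: a=71 b=71 c=71 d=71

Answer: a=71 b=71 c=71 d=71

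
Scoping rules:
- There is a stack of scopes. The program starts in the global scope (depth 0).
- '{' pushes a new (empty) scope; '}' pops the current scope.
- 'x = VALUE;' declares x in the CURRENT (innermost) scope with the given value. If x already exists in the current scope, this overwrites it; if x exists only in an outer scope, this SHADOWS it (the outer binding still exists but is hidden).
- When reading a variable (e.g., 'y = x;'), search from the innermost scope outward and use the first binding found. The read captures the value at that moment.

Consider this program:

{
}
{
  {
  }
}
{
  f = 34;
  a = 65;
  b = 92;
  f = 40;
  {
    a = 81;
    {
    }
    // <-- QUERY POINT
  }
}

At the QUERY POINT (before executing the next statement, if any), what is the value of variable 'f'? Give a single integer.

Step 1: enter scope (depth=1)
Step 2: exit scope (depth=0)
Step 3: enter scope (depth=1)
Step 4: enter scope (depth=2)
Step 5: exit scope (depth=1)
Step 6: exit scope (depth=0)
Step 7: enter scope (depth=1)
Step 8: declare f=34 at depth 1
Step 9: declare a=65 at depth 1
Step 10: declare b=92 at depth 1
Step 11: declare f=40 at depth 1
Step 12: enter scope (depth=2)
Step 13: declare a=81 at depth 2
Step 14: enter scope (depth=3)
Step 15: exit scope (depth=2)
Visible at query point: a=81 b=92 f=40

Answer: 40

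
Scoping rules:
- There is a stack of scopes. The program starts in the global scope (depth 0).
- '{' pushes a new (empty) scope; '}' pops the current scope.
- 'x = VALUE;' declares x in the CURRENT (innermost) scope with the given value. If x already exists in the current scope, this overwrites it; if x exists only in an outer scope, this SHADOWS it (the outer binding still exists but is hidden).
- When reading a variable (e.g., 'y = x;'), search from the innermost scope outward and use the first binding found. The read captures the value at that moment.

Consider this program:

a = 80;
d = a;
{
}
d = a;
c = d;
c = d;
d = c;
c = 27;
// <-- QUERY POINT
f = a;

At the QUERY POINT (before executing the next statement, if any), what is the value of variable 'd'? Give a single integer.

Answer: 80

Derivation:
Step 1: declare a=80 at depth 0
Step 2: declare d=(read a)=80 at depth 0
Step 3: enter scope (depth=1)
Step 4: exit scope (depth=0)
Step 5: declare d=(read a)=80 at depth 0
Step 6: declare c=(read d)=80 at depth 0
Step 7: declare c=(read d)=80 at depth 0
Step 8: declare d=(read c)=80 at depth 0
Step 9: declare c=27 at depth 0
Visible at query point: a=80 c=27 d=80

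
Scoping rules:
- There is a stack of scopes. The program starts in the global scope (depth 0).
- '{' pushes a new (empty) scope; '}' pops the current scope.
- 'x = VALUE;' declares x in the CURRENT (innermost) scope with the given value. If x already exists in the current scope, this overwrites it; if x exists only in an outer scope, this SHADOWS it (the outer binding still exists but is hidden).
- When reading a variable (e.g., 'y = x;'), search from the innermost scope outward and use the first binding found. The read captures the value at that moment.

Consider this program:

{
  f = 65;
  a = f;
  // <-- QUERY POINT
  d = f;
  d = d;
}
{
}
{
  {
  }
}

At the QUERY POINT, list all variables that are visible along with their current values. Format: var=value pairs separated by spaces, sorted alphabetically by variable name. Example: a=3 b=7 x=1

Step 1: enter scope (depth=1)
Step 2: declare f=65 at depth 1
Step 3: declare a=(read f)=65 at depth 1
Visible at query point: a=65 f=65

Answer: a=65 f=65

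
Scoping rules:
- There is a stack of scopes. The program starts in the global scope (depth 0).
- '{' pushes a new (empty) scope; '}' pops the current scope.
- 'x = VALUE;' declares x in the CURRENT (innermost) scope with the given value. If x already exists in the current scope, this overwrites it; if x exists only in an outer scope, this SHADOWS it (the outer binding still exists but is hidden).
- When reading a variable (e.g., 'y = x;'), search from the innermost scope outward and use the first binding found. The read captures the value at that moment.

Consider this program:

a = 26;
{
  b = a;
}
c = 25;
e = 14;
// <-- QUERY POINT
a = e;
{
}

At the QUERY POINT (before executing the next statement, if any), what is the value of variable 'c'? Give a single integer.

Answer: 25

Derivation:
Step 1: declare a=26 at depth 0
Step 2: enter scope (depth=1)
Step 3: declare b=(read a)=26 at depth 1
Step 4: exit scope (depth=0)
Step 5: declare c=25 at depth 0
Step 6: declare e=14 at depth 0
Visible at query point: a=26 c=25 e=14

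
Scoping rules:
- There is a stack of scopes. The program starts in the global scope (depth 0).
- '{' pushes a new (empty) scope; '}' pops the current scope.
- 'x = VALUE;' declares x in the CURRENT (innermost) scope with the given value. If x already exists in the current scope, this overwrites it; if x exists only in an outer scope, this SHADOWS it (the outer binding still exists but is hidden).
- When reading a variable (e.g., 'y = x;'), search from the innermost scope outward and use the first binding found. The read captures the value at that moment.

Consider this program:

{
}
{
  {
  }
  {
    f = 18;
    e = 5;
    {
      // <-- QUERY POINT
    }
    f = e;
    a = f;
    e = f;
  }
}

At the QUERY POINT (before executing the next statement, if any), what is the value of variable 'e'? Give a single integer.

Step 1: enter scope (depth=1)
Step 2: exit scope (depth=0)
Step 3: enter scope (depth=1)
Step 4: enter scope (depth=2)
Step 5: exit scope (depth=1)
Step 6: enter scope (depth=2)
Step 7: declare f=18 at depth 2
Step 8: declare e=5 at depth 2
Step 9: enter scope (depth=3)
Visible at query point: e=5 f=18

Answer: 5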